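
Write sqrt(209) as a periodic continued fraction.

Write x_i = (sqrt(209) + m_i)/d_i with (m_0, d_0) = (0, 1). a_0 = floor(sqrt(209)) = 14, since 14^2 = 196 <= 209 < 225 = 15^2.
Iterate m_{i+1} = d_i*a_i - m_i, d_{i+1} = (209 - m_{i+1}^2)/d_i, a_{i+1} = floor((a_0 + m_{i+1})/d_{i+1}):
  m_1 = 1*14 - 0 = 14, d_1 = (209 - 14^2)/1 = 13/1 = 13, a_1 = floor((14 + 14)/13) = 2.
  m_2 = 13*2 - 14 = 12, d_2 = (209 - 12^2)/13 = 65/13 = 5, a_2 = floor((14 + 12)/5) = 5.
  m_3 = 5*5 - 12 = 13, d_3 = (209 - 13^2)/5 = 40/5 = 8, a_3 = floor((14 + 13)/8) = 3.
  m_4 = 8*3 - 13 = 11, d_4 = (209 - 11^2)/8 = 88/8 = 11, a_4 = floor((14 + 11)/11) = 2.
  m_5 = 11*2 - 11 = 11, d_5 = (209 - 11^2)/11 = 88/11 = 8, a_5 = floor((14 + 11)/8) = 3.
  m_6 = 8*3 - 11 = 13, d_6 = (209 - 13^2)/8 = 40/8 = 5, a_6 = floor((14 + 13)/5) = 5.
  m_7 = 5*5 - 13 = 12, d_7 = (209 - 12^2)/5 = 65/5 = 13, a_7 = floor((14 + 12)/13) = 2.
  m_8 = 13*2 - 12 = 14, d_8 = (209 - 14^2)/13 = 13/13 = 1, a_8 = floor((14 + 14)/1) = 28.
  m_9 = 1*28 - 14 = 14, d_9 = (209 - 14^2)/1 = 13/1 = 13: (m_9, d_9) = (m_1, d_1) = (14, 13), so from here the quotients repeat a_1, ..., a_8; the period length is 8.
Hence the expansion of sqrt(209) is a_0 = 14 followed by the repeating block 2, 5, 3, 2, 3, 5, 2, 28 (period 8).

[14; (2, 5, 3, 2, 3, 5, 2, 28)]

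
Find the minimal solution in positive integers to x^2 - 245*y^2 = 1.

First expand sqrt(245) as a continued fraction. With x_i = (sqrt(245) + m_i)/d_i and (m_0, d_0) = (0, 1): a_0 = floor(sqrt(245)) = 15, since 15^2 = 225 <= 245 < 256 = 16^2.
Iterate m_{i+1} = d_i*a_i - m_i, d_{i+1} = (245 - m_{i+1}^2)/d_i, a_{i+1} = floor((a_0 + m_{i+1})/d_{i+1}):
  m_1 = 1*15 - 0 = 15, d_1 = (245 - 15^2)/1 = 20/1 = 20, a_1 = floor((15 + 15)/20) = 1.
  m_2 = 20*1 - 15 = 5, d_2 = (245 - 5^2)/20 = 220/20 = 11, a_2 = floor((15 + 5)/11) = 1.
  m_3 = 11*1 - 5 = 6, d_3 = (245 - 6^2)/11 = 209/11 = 19, a_3 = floor((15 + 6)/19) = 1.
  m_4 = 19*1 - 6 = 13, d_4 = (245 - 13^2)/19 = 76/19 = 4, a_4 = floor((15 + 13)/4) = 7.
  m_5 = 4*7 - 13 = 15, d_5 = (245 - 15^2)/4 = 20/4 = 5, a_5 = floor((15 + 15)/5) = 6.
  m_6 = 5*6 - 15 = 15, d_6 = (245 - 15^2)/5 = 20/5 = 4, a_6 = floor((15 + 15)/4) = 7.
  m_7 = 4*7 - 15 = 13, d_7 = (245 - 13^2)/4 = 76/4 = 19, a_7 = floor((15 + 13)/19) = 1.
  m_8 = 19*1 - 13 = 6, d_8 = (245 - 6^2)/19 = 209/19 = 11, a_8 = floor((15 + 6)/11) = 1.
  m_9 = 11*1 - 6 = 5, d_9 = (245 - 5^2)/11 = 220/11 = 20, a_9 = floor((15 + 5)/20) = 1.
  m_10 = 20*1 - 5 = 15, d_10 = (245 - 15^2)/20 = 20/20 = 1, a_10 = floor((15 + 15)/1) = 30.
  m_11 = 1*30 - 15 = 15, d_11 = (245 - 15^2)/1 = 20/1 = 20: (m_11, d_11) = (m_1, d_1) = (15, 20), so from here the quotients repeat a_1, ..., a_10; the period length is 10.
So sqrt(245) = [15; (1, 1, 1, 7, 6, 7, 1, 1, 1, 30)] with period length k = 10.
k is even, so the fundamental solution of x^2 - 245y^2 = 1 is (p_{k-1}, q_{k-1}) = (p_9, q_9); compute convergents through index 9.
Convergents (p_i = a_i*p_{i-1} + p_{i-2}, q_i = a_i*q_{i-1} + q_{i-2} with p_{-2}=0, p_{-1}=1, q_{-2}=1, q_{-1}=0):
  i=0: a_0=15, p_0 = 15*1 + 0 = 15, q_0 = 15*0 + 1 = 1.
  i=1: a_1=1, p_1 = 1*15 + 1 = 16, q_1 = 1*1 + 0 = 1.
  i=2: a_2=1, p_2 = 1*16 + 15 = 31, q_2 = 1*1 + 1 = 2.
  i=3: a_3=1, p_3 = 1*31 + 16 = 47, q_3 = 1*2 + 1 = 3.
  i=4: a_4=7, p_4 = 7*47 + 31 = 360, q_4 = 7*3 + 2 = 23.
  i=5: a_5=6, p_5 = 6*360 + 47 = 2207, q_5 = 6*23 + 3 = 141.
  i=6: a_6=7, p_6 = 7*2207 + 360 = 15809, q_6 = 7*141 + 23 = 1010.
  i=7: a_7=1, p_7 = 1*15809 + 2207 = 18016, q_7 = 1*1010 + 141 = 1151.
  i=8: a_8=1, p_8 = 1*18016 + 15809 = 33825, q_8 = 1*1151 + 1010 = 2161.
  i=9: a_9=1, p_9 = 1*33825 + 18016 = 51841, q_9 = 1*2161 + 1151 = 3312.
Check: 51841^2 - 245*3312^2 = 2687489281 - 2687489280 = 1, so (x, y) = (51841, 3312) solves the equation, and by the theorem it is the least positive solution.

(x, y) = (51841, 3312)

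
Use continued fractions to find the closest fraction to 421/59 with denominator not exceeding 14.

Expand x = 421/59 as a continued fraction with the Euclidean algorithm:
  421 = 7*59 + 8, so a_0 = 7.
  59 = 7*8 + 3, so a_1 = 7.
  8 = 2*3 + 2, so a_2 = 2.
  3 = 1*2 + 1, so a_3 = 1.
  2 = 2*1 + 0, so a_4 = 2.
so x = [7; 7, 2, 1, 2].
Convergents (p_i = a_i*p_{i-1} + p_{i-2}, q_i = a_i*q_{i-1} + q_{i-2} with p_{-2}=0, p_{-1}=1, q_{-2}=1, q_{-1}=0), until the denominator exceeds 14:
  i=0: a_0=7, p_0 = 7*1 + 0 = 7, q_0 = 7*0 + 1 = 1.
  i=1: a_1=7, p_1 = 7*7 + 1 = 50, q_1 = 7*1 + 0 = 7.
  i=2: a_2=2, p_2 = 2*50 + 7 = 107, q_2 = 2*7 + 1 = 15.
q_2 = 15 > 14, so the last convergent with denominator <= 14 is p_1/q_1 = 50/7.
The closest fraction with denominator <= 14 is either p_1/q_1 or the intermediate fraction (k*p_1 + p_0)/(k*q_1 + q_0) with the largest k >= 1 whose denominator stays <= 14; these approach x as k grows, and every other convergent or intermediate fraction in range is farther away.
Largest k: floor((14 - q_0)/q_1) = floor((14 - 1)/7) = 1.
That gives (1*50 + 7)/(1*7 + 1) = 57/8.
Compare the errors: |x - 50/7| = |421*7 - 50*59|/(59*7) = 3/413, and |x - 57/8| = |421*8 - 57*59|/(59*8) = 5/472.
Cross-multiplying, 3*472 = 1416 < 2065 = 5*413, so 3/413 is smaller: the convergent 50/7 is closer to x than 57/8.

50/7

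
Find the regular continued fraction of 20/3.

[6; 1, 2]

Run the Euclidean algorithm on 20 and 3; the successive quotients are the partial quotients a_0, a_1, ... (each step inverts the fractional part left over by the previous one):
  20 = 6*3 + 2, so a_0 = 6.
  3 = 1*2 + 1, so a_1 = 1.
  2 = 2*1 + 0, so a_2 = 2.
The remainder reaches 0 after 3 divisions, so the expansion has 3 partial quotients, read off in order.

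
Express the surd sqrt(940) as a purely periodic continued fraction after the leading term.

[30; (1, 1, 1, 14, 1, 1, 1, 60)]

Write x_i = (sqrt(940) + m_i)/d_i with (m_0, d_0) = (0, 1). a_0 = floor(sqrt(940)) = 30, since 30^2 = 900 <= 940 < 961 = 31^2.
Iterate m_{i+1} = d_i*a_i - m_i, d_{i+1} = (940 - m_{i+1}^2)/d_i, a_{i+1} = floor((a_0 + m_{i+1})/d_{i+1}):
  m_1 = 1*30 - 0 = 30, d_1 = (940 - 30^2)/1 = 40/1 = 40, a_1 = floor((30 + 30)/40) = 1.
  m_2 = 40*1 - 30 = 10, d_2 = (940 - 10^2)/40 = 840/40 = 21, a_2 = floor((30 + 10)/21) = 1.
  m_3 = 21*1 - 10 = 11, d_3 = (940 - 11^2)/21 = 819/21 = 39, a_3 = floor((30 + 11)/39) = 1.
  m_4 = 39*1 - 11 = 28, d_4 = (940 - 28^2)/39 = 156/39 = 4, a_4 = floor((30 + 28)/4) = 14.
  m_5 = 4*14 - 28 = 28, d_5 = (940 - 28^2)/4 = 156/4 = 39, a_5 = floor((30 + 28)/39) = 1.
  m_6 = 39*1 - 28 = 11, d_6 = (940 - 11^2)/39 = 819/39 = 21, a_6 = floor((30 + 11)/21) = 1.
  m_7 = 21*1 - 11 = 10, d_7 = (940 - 10^2)/21 = 840/21 = 40, a_7 = floor((30 + 10)/40) = 1.
  m_8 = 40*1 - 10 = 30, d_8 = (940 - 30^2)/40 = 40/40 = 1, a_8 = floor((30 + 30)/1) = 60.
  m_9 = 1*60 - 30 = 30, d_9 = (940 - 30^2)/1 = 40/1 = 40: (m_9, d_9) = (m_1, d_1) = (30, 40), so from here the quotients repeat a_1, ..., a_8; the period length is 8.
Hence the expansion of sqrt(940) is a_0 = 30 followed by the repeating block 1, 1, 1, 14, 1, 1, 1, 60 (period 8).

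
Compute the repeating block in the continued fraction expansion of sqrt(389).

[19; (1, 2, 1, 1, 1, 1, 2, 1, 38)]

Write x_i = (sqrt(389) + m_i)/d_i with (m_0, d_0) = (0, 1). a_0 = floor(sqrt(389)) = 19, since 19^2 = 361 <= 389 < 400 = 20^2.
Iterate m_{i+1} = d_i*a_i - m_i, d_{i+1} = (389 - m_{i+1}^2)/d_i, a_{i+1} = floor((a_0 + m_{i+1})/d_{i+1}):
  m_1 = 1*19 - 0 = 19, d_1 = (389 - 19^2)/1 = 28/1 = 28, a_1 = floor((19 + 19)/28) = 1.
  m_2 = 28*1 - 19 = 9, d_2 = (389 - 9^2)/28 = 308/28 = 11, a_2 = floor((19 + 9)/11) = 2.
  m_3 = 11*2 - 9 = 13, d_3 = (389 - 13^2)/11 = 220/11 = 20, a_3 = floor((19 + 13)/20) = 1.
  m_4 = 20*1 - 13 = 7, d_4 = (389 - 7^2)/20 = 340/20 = 17, a_4 = floor((19 + 7)/17) = 1.
  m_5 = 17*1 - 7 = 10, d_5 = (389 - 10^2)/17 = 289/17 = 17, a_5 = floor((19 + 10)/17) = 1.
  m_6 = 17*1 - 10 = 7, d_6 = (389 - 7^2)/17 = 340/17 = 20, a_6 = floor((19 + 7)/20) = 1.
  m_7 = 20*1 - 7 = 13, d_7 = (389 - 13^2)/20 = 220/20 = 11, a_7 = floor((19 + 13)/11) = 2.
  m_8 = 11*2 - 13 = 9, d_8 = (389 - 9^2)/11 = 308/11 = 28, a_8 = floor((19 + 9)/28) = 1.
  m_9 = 28*1 - 9 = 19, d_9 = (389 - 19^2)/28 = 28/28 = 1, a_9 = floor((19 + 19)/1) = 38.
  m_10 = 1*38 - 19 = 19, d_10 = (389 - 19^2)/1 = 28/1 = 28: (m_10, d_10) = (m_1, d_1) = (19, 28), so from here the quotients repeat a_1, ..., a_9; the period length is 9.
Hence the expansion of sqrt(389) is a_0 = 19 followed by the repeating block 1, 2, 1, 1, 1, 1, 2, 1, 38 (period 9).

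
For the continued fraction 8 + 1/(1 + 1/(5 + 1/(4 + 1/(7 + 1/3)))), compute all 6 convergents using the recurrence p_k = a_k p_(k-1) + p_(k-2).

8/1, 9/1, 53/6, 221/25, 1600/181, 5021/568

Using the convergent recurrence p_i = a_i*p_{i-1} + p_{i-2}, q_i = a_i*q_{i-1} + q_{i-2} with p_{-2}=0, p_{-1}=1, q_{-2}=1, q_{-1}=0:
  i=0: a_0=8, p_0 = 8*1 + 0 = 8, q_0 = 8*0 + 1 = 1.
  i=1: a_1=1, p_1 = 1*8 + 1 = 9, q_1 = 1*1 + 0 = 1.
  i=2: a_2=5, p_2 = 5*9 + 8 = 53, q_2 = 5*1 + 1 = 6.
  i=3: a_3=4, p_3 = 4*53 + 9 = 221, q_3 = 4*6 + 1 = 25.
  i=4: a_4=7, p_4 = 7*221 + 53 = 1600, q_4 = 7*25 + 6 = 181.
  i=5: a_5=3, p_5 = 3*1600 + 221 = 5021, q_5 = 3*181 + 25 = 568.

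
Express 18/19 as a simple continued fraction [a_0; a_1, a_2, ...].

Run the Euclidean algorithm on 18 and 19; the successive quotients are the partial quotients a_0, a_1, ... (each step inverts the fractional part left over by the previous one):
  18 = 0*19 + 18, so a_0 = 0.
  19 = 1*18 + 1, so a_1 = 1.
  18 = 18*1 + 0, so a_2 = 18.
The remainder reaches 0 after 3 divisions, so the expansion has 3 partial quotients, read off in order.

[0; 1, 18]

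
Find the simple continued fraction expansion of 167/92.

Run the Euclidean algorithm on 167 and 92; the successive quotients are the partial quotients a_0, a_1, ... (each step inverts the fractional part left over by the previous one):
  167 = 1*92 + 75, so a_0 = 1.
  92 = 1*75 + 17, so a_1 = 1.
  75 = 4*17 + 7, so a_2 = 4.
  17 = 2*7 + 3, so a_3 = 2.
  7 = 2*3 + 1, so a_4 = 2.
  3 = 3*1 + 0, so a_5 = 3.
The remainder reaches 0 after 6 divisions, so the expansion has 6 partial quotients, read off in order.

[1; 1, 4, 2, 2, 3]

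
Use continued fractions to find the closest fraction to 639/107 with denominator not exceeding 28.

Expand x = 639/107 as a continued fraction with the Euclidean algorithm:
  639 = 5*107 + 104, so a_0 = 5.
  107 = 1*104 + 3, so a_1 = 1.
  104 = 34*3 + 2, so a_2 = 34.
  3 = 1*2 + 1, so a_3 = 1.
  2 = 2*1 + 0, so a_4 = 2.
so x = [5; 1, 34, 1, 2].
Convergents (p_i = a_i*p_{i-1} + p_{i-2}, q_i = a_i*q_{i-1} + q_{i-2} with p_{-2}=0, p_{-1}=1, q_{-2}=1, q_{-1}=0), until the denominator exceeds 28:
  i=0: a_0=5, p_0 = 5*1 + 0 = 5, q_0 = 5*0 + 1 = 1.
  i=1: a_1=1, p_1 = 1*5 + 1 = 6, q_1 = 1*1 + 0 = 1.
  i=2: a_2=34, p_2 = 34*6 + 5 = 209, q_2 = 34*1 + 1 = 35.
q_2 = 35 > 28, so the last convergent with denominator <= 28 is p_1/q_1 = 6/1.
The closest fraction with denominator <= 28 is either p_1/q_1 or the intermediate fraction (k*p_1 + p_0)/(k*q_1 + q_0) with the largest k >= 1 whose denominator stays <= 28; these approach x as k grows, and every other convergent or intermediate fraction in range is farther away.
Largest k: floor((28 - q_0)/q_1) = floor((28 - 1)/1) = 27.
That gives (27*6 + 5)/(27*1 + 1) = 167/28.
Compare the errors: |x - 6/1| = |639*1 - 6*107|/(107*1) = 3/107, and |x - 167/28| = |639*28 - 167*107|/(107*28) = 23/2996.
Cross-multiplying, 23*107 = 2461 < 8988 = 3*2996, so 23/2996 is smaller: the intermediate fraction 167/28 is closer to x than 6/1.

167/28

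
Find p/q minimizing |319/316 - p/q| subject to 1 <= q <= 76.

77/76

Expand x = 319/316 as a continued fraction with the Euclidean algorithm:
  319 = 1*316 + 3, so a_0 = 1.
  316 = 105*3 + 1, so a_1 = 105.
  3 = 3*1 + 0, so a_2 = 3.
so x = [1; 105, 3].
Convergents (p_i = a_i*p_{i-1} + p_{i-2}, q_i = a_i*q_{i-1} + q_{i-2} with p_{-2}=0, p_{-1}=1, q_{-2}=1, q_{-1}=0), until the denominator exceeds 76:
  i=0: a_0=1, p_0 = 1*1 + 0 = 1, q_0 = 1*0 + 1 = 1.
  i=1: a_1=105, p_1 = 105*1 + 1 = 106, q_1 = 105*1 + 0 = 105.
q_1 = 105 > 76, so the last convergent with denominator <= 76 is p_0/q_0 = 1/1.
The closest fraction with denominator <= 76 is either p_0/q_0 or the intermediate fraction (k*p_0 + p_{-1})/(k*q_0 + q_{-1}) with the largest k >= 1 whose denominator stays <= 76; these approach x as k grows, and every other convergent or intermediate fraction in range is farther away.
Largest k: floor((76 - q_{-1})/q_0) = floor((76 - 0)/1) = 76 (using the seeds p_{-1} = 1, q_{-1} = 0).
That gives (76*1 + 1)/(76*1 + 0) = 77/76.
Compare the errors: |x - 1/1| = |319*1 - 1*316|/(316*1) = 3/316, and |x - 77/76| = |319*76 - 77*316|/(316*76) = 88/24016.
Cross-multiplying, 88*316 = 27808 < 72048 = 3*24016, so 88/24016 is smaller: the intermediate fraction 77/76 is closer to x than 1/1.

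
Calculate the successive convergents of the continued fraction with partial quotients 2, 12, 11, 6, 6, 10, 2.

Using the convergent recurrence p_i = a_i*p_{i-1} + p_{i-2}, q_i = a_i*q_{i-1} + q_{i-2} with p_{-2}=0, p_{-1}=1, q_{-2}=1, q_{-1}=0:
  i=0: a_0=2, p_0 = 2*1 + 0 = 2, q_0 = 2*0 + 1 = 1.
  i=1: a_1=12, p_1 = 12*2 + 1 = 25, q_1 = 12*1 + 0 = 12.
  i=2: a_2=11, p_2 = 11*25 + 2 = 277, q_2 = 11*12 + 1 = 133.
  i=3: a_3=6, p_3 = 6*277 + 25 = 1687, q_3 = 6*133 + 12 = 810.
  i=4: a_4=6, p_4 = 6*1687 + 277 = 10399, q_4 = 6*810 + 133 = 4993.
  i=5: a_5=10, p_5 = 10*10399 + 1687 = 105677, q_5 = 10*4993 + 810 = 50740.
  i=6: a_6=2, p_6 = 2*105677 + 10399 = 221753, q_6 = 2*50740 + 4993 = 106473.

2/1, 25/12, 277/133, 1687/810, 10399/4993, 105677/50740, 221753/106473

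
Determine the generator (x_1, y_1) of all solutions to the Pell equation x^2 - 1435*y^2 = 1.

First expand sqrt(1435) as a continued fraction. With x_i = (sqrt(1435) + m_i)/d_i and (m_0, d_0) = (0, 1): a_0 = floor(sqrt(1435)) = 37, since 37^2 = 1369 <= 1435 < 1444 = 38^2.
Iterate m_{i+1} = d_i*a_i - m_i, d_{i+1} = (1435 - m_{i+1}^2)/d_i, a_{i+1} = floor((a_0 + m_{i+1})/d_{i+1}):
  m_1 = 1*37 - 0 = 37, d_1 = (1435 - 37^2)/1 = 66/1 = 66, a_1 = floor((37 + 37)/66) = 1.
  m_2 = 66*1 - 37 = 29, d_2 = (1435 - 29^2)/66 = 594/66 = 9, a_2 = floor((37 + 29)/9) = 7.
  m_3 = 9*7 - 29 = 34, d_3 = (1435 - 34^2)/9 = 279/9 = 31, a_3 = floor((37 + 34)/31) = 2.
  m_4 = 31*2 - 34 = 28, d_4 = (1435 - 28^2)/31 = 651/31 = 21, a_4 = floor((37 + 28)/21) = 3.
  m_5 = 21*3 - 28 = 35, d_5 = (1435 - 35^2)/21 = 210/21 = 10, a_5 = floor((37 + 35)/10) = 7.
  m_6 = 10*7 - 35 = 35, d_6 = (1435 - 35^2)/10 = 210/10 = 21, a_6 = floor((37 + 35)/21) = 3.
  m_7 = 21*3 - 35 = 28, d_7 = (1435 - 28^2)/21 = 651/21 = 31, a_7 = floor((37 + 28)/31) = 2.
  m_8 = 31*2 - 28 = 34, d_8 = (1435 - 34^2)/31 = 279/31 = 9, a_8 = floor((37 + 34)/9) = 7.
  m_9 = 9*7 - 34 = 29, d_9 = (1435 - 29^2)/9 = 594/9 = 66, a_9 = floor((37 + 29)/66) = 1.
  m_10 = 66*1 - 29 = 37, d_10 = (1435 - 37^2)/66 = 66/66 = 1, a_10 = floor((37 + 37)/1) = 74.
  m_11 = 1*74 - 37 = 37, d_11 = (1435 - 37^2)/1 = 66/1 = 66: (m_11, d_11) = (m_1, d_1) = (37, 66), so from here the quotients repeat a_1, ..., a_10; the period length is 10.
So sqrt(1435) = [37; (1, 7, 2, 3, 7, 3, 2, 7, 1, 74)] with period length k = 10.
k is even, so the fundamental solution of x^2 - 1435y^2 = 1 is (p_{k-1}, q_{k-1}) = (p_9, q_9); compute convergents through index 9.
Convergents (p_i = a_i*p_{i-1} + p_{i-2}, q_i = a_i*q_{i-1} + q_{i-2} with p_{-2}=0, p_{-1}=1, q_{-2}=1, q_{-1}=0):
  i=0: a_0=37, p_0 = 37*1 + 0 = 37, q_0 = 37*0 + 1 = 1.
  i=1: a_1=1, p_1 = 1*37 + 1 = 38, q_1 = 1*1 + 0 = 1.
  i=2: a_2=7, p_2 = 7*38 + 37 = 303, q_2 = 7*1 + 1 = 8.
  i=3: a_3=2, p_3 = 2*303 + 38 = 644, q_3 = 2*8 + 1 = 17.
  i=4: a_4=3, p_4 = 3*644 + 303 = 2235, q_4 = 3*17 + 8 = 59.
  i=5: a_5=7, p_5 = 7*2235 + 644 = 16289, q_5 = 7*59 + 17 = 430.
  i=6: a_6=3, p_6 = 3*16289 + 2235 = 51102, q_6 = 3*430 + 59 = 1349.
  i=7: a_7=2, p_7 = 2*51102 + 16289 = 118493, q_7 = 2*1349 + 430 = 3128.
  i=8: a_8=7, p_8 = 7*118493 + 51102 = 880553, q_8 = 7*3128 + 1349 = 23245.
  i=9: a_9=1, p_9 = 1*880553 + 118493 = 999046, q_9 = 1*23245 + 3128 = 26373.
Check: 999046^2 - 1435*26373^2 = 998092910116 - 998092910115 = 1, so (x, y) = (999046, 26373) solves the equation, and by the theorem it is the least positive solution.

(x, y) = (999046, 26373)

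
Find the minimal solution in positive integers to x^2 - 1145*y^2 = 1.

First expand sqrt(1145) as a continued fraction. With x_i = (sqrt(1145) + m_i)/d_i and (m_0, d_0) = (0, 1): a_0 = floor(sqrt(1145)) = 33, since 33^2 = 1089 <= 1145 < 1156 = 34^2.
Iterate m_{i+1} = d_i*a_i - m_i, d_{i+1} = (1145 - m_{i+1}^2)/d_i, a_{i+1} = floor((a_0 + m_{i+1})/d_{i+1}):
  m_1 = 1*33 - 0 = 33, d_1 = (1145 - 33^2)/1 = 56/1 = 56, a_1 = floor((33 + 33)/56) = 1.
  m_2 = 56*1 - 33 = 23, d_2 = (1145 - 23^2)/56 = 616/56 = 11, a_2 = floor((33 + 23)/11) = 5.
  m_3 = 11*5 - 23 = 32, d_3 = (1145 - 32^2)/11 = 121/11 = 11, a_3 = floor((33 + 32)/11) = 5.
  m_4 = 11*5 - 32 = 23, d_4 = (1145 - 23^2)/11 = 616/11 = 56, a_4 = floor((33 + 23)/56) = 1.
  m_5 = 56*1 - 23 = 33, d_5 = (1145 - 33^2)/56 = 56/56 = 1, a_5 = floor((33 + 33)/1) = 66.
  m_6 = 1*66 - 33 = 33, d_6 = (1145 - 33^2)/1 = 56/1 = 56: (m_6, d_6) = (m_1, d_1) = (33, 56), so from here the quotients repeat a_1, ..., a_5; the period length is 5.
So sqrt(1145) = [33; (1, 5, 5, 1, 66)] with period length k = 5.
k is odd, so (p_{k-1}, q_{k-1}) only solves x^2 - 1145y^2 = -1 and the fundamental solution of x^2 - 1145y^2 = 1 is (p_{2k-1}, q_{2k-1}) = (p_9, q_9); compute convergents through index 9, running through the period twice.
Convergents (p_i = a_i*p_{i-1} + p_{i-2}, q_i = a_i*q_{i-1} + q_{i-2} with p_{-2}=0, p_{-1}=1, q_{-2}=1, q_{-1}=0):
  i=0: a_0=33, p_0 = 33*1 + 0 = 33, q_0 = 33*0 + 1 = 1.
  i=1: a_1=1, p_1 = 1*33 + 1 = 34, q_1 = 1*1 + 0 = 1.
  i=2: a_2=5, p_2 = 5*34 + 33 = 203, q_2 = 5*1 + 1 = 6.
  i=3: a_3=5, p_3 = 5*203 + 34 = 1049, q_3 = 5*6 + 1 = 31.
  i=4: a_4=1, p_4 = 1*1049 + 203 = 1252, q_4 = 1*31 + 6 = 37.
  i=5: a_5=66, p_5 = 66*1252 + 1049 = 83681, q_5 = 66*37 + 31 = 2473.
  i=6: a_6=1, p_6 = 1*83681 + 1252 = 84933, q_6 = 1*2473 + 37 = 2510.
  i=7: a_7=5, p_7 = 5*84933 + 83681 = 508346, q_7 = 5*2510 + 2473 = 15023.
  i=8: a_8=5, p_8 = 5*508346 + 84933 = 2626663, q_8 = 5*15023 + 2510 = 77625.
  i=9: a_9=1, p_9 = 1*2626663 + 508346 = 3135009, q_9 = 1*77625 + 15023 = 92648.
Indeed p_4^2 - 1145*q_4^2 = 1567504 - 1567505 = -1, not +1.
Check: 3135009^2 - 1145*92648^2 = 9828281430081 - 9828281430080 = 1, so (x, y) = (3135009, 92648) solves the equation, and by the theorem it is the least positive solution.

(x, y) = (3135009, 92648)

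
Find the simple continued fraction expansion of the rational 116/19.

[6; 9, 2]

Run the Euclidean algorithm on 116 and 19; the successive quotients are the partial quotients a_0, a_1, ... (each step inverts the fractional part left over by the previous one):
  116 = 6*19 + 2, so a_0 = 6.
  19 = 9*2 + 1, so a_1 = 9.
  2 = 2*1 + 0, so a_2 = 2.
The remainder reaches 0 after 3 divisions, so the expansion has 3 partial quotients, read off in order.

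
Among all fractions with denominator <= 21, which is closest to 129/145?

Expand x = 129/145 as a continued fraction with the Euclidean algorithm:
  129 = 0*145 + 129, so a_0 = 0.
  145 = 1*129 + 16, so a_1 = 1.
  129 = 8*16 + 1, so a_2 = 8.
  16 = 16*1 + 0, so a_3 = 16.
so x = [0; 1, 8, 16].
Convergents (p_i = a_i*p_{i-1} + p_{i-2}, q_i = a_i*q_{i-1} + q_{i-2} with p_{-2}=0, p_{-1}=1, q_{-2}=1, q_{-1}=0), until the denominator exceeds 21:
  i=0: a_0=0, p_0 = 0*1 + 0 = 0, q_0 = 0*0 + 1 = 1.
  i=1: a_1=1, p_1 = 1*0 + 1 = 1, q_1 = 1*1 + 0 = 1.
  i=2: a_2=8, p_2 = 8*1 + 0 = 8, q_2 = 8*1 + 1 = 9.
  i=3: a_3=16, p_3 = 16*8 + 1 = 129, q_3 = 16*9 + 1 = 145.
q_3 = 145 > 21, so the last convergent with denominator <= 21 is p_2/q_2 = 8/9.
The closest fraction with denominator <= 21 is either p_2/q_2 or the intermediate fraction (k*p_2 + p_1)/(k*q_2 + q_1) with the largest k >= 1 whose denominator stays <= 21; these approach x as k grows, and every other convergent or intermediate fraction in range is farther away.
Largest k: floor((21 - q_1)/q_2) = floor((21 - 1)/9) = 2.
That gives (2*8 + 1)/(2*9 + 1) = 17/19.
Compare the errors: |x - 8/9| = |129*9 - 8*145|/(145*9) = 1/1305, and |x - 17/19| = |129*19 - 17*145|/(145*19) = 14/2755.
Cross-multiplying, 1*2755 = 2755 < 18270 = 14*1305, so 1/1305 is smaller: the convergent 8/9 is closer to x than 17/19.

8/9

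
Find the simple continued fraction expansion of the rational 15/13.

Run the Euclidean algorithm on 15 and 13; the successive quotients are the partial quotients a_0, a_1, ... (each step inverts the fractional part left over by the previous one):
  15 = 1*13 + 2, so a_0 = 1.
  13 = 6*2 + 1, so a_1 = 6.
  2 = 2*1 + 0, so a_2 = 2.
The remainder reaches 0 after 3 divisions, so the expansion has 3 partial quotients, read off in order.

[1; 6, 2]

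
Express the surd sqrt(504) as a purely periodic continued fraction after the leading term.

[22; (2, 4, 2, 44)]

Write x_i = (sqrt(504) + m_i)/d_i with (m_0, d_0) = (0, 1). a_0 = floor(sqrt(504)) = 22, since 22^2 = 484 <= 504 < 529 = 23^2.
Iterate m_{i+1} = d_i*a_i - m_i, d_{i+1} = (504 - m_{i+1}^2)/d_i, a_{i+1} = floor((a_0 + m_{i+1})/d_{i+1}):
  m_1 = 1*22 - 0 = 22, d_1 = (504 - 22^2)/1 = 20/1 = 20, a_1 = floor((22 + 22)/20) = 2.
  m_2 = 20*2 - 22 = 18, d_2 = (504 - 18^2)/20 = 180/20 = 9, a_2 = floor((22 + 18)/9) = 4.
  m_3 = 9*4 - 18 = 18, d_3 = (504 - 18^2)/9 = 180/9 = 20, a_3 = floor((22 + 18)/20) = 2.
  m_4 = 20*2 - 18 = 22, d_4 = (504 - 22^2)/20 = 20/20 = 1, a_4 = floor((22 + 22)/1) = 44.
  m_5 = 1*44 - 22 = 22, d_5 = (504 - 22^2)/1 = 20/1 = 20: (m_5, d_5) = (m_1, d_1) = (22, 20), so from here the quotients repeat a_1, ..., a_4; the period length is 4.
Hence the expansion of sqrt(504) is a_0 = 22 followed by the repeating block 2, 4, 2, 44 (period 4).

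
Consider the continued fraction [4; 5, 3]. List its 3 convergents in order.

Using the convergent recurrence p_i = a_i*p_{i-1} + p_{i-2}, q_i = a_i*q_{i-1} + q_{i-2} with p_{-2}=0, p_{-1}=1, q_{-2}=1, q_{-1}=0:
  i=0: a_0=4, p_0 = 4*1 + 0 = 4, q_0 = 4*0 + 1 = 1.
  i=1: a_1=5, p_1 = 5*4 + 1 = 21, q_1 = 5*1 + 0 = 5.
  i=2: a_2=3, p_2 = 3*21 + 4 = 67, q_2 = 3*5 + 1 = 16.

4/1, 21/5, 67/16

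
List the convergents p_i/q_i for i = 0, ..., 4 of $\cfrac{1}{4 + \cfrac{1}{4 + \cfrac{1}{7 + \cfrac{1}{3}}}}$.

Using the convergent recurrence p_i = a_i*p_{i-1} + p_{i-2}, q_i = a_i*q_{i-1} + q_{i-2} with p_{-2}=0, p_{-1}=1, q_{-2}=1, q_{-1}=0:
  i=0: a_0=0, p_0 = 0*1 + 0 = 0, q_0 = 0*0 + 1 = 1.
  i=1: a_1=4, p_1 = 4*0 + 1 = 1, q_1 = 4*1 + 0 = 4.
  i=2: a_2=4, p_2 = 4*1 + 0 = 4, q_2 = 4*4 + 1 = 17.
  i=3: a_3=7, p_3 = 7*4 + 1 = 29, q_3 = 7*17 + 4 = 123.
  i=4: a_4=3, p_4 = 3*29 + 4 = 91, q_4 = 3*123 + 17 = 386.

0/1, 1/4, 4/17, 29/123, 91/386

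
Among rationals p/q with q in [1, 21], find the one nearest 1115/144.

Expand x = 1115/144 as a continued fraction with the Euclidean algorithm:
  1115 = 7*144 + 107, so a_0 = 7.
  144 = 1*107 + 37, so a_1 = 1.
  107 = 2*37 + 33, so a_2 = 2.
  37 = 1*33 + 4, so a_3 = 1.
  33 = 8*4 + 1, so a_4 = 8.
  4 = 4*1 + 0, so a_5 = 4.
so x = [7; 1, 2, 1, 8, 4].
Convergents (p_i = a_i*p_{i-1} + p_{i-2}, q_i = a_i*q_{i-1} + q_{i-2} with p_{-2}=0, p_{-1}=1, q_{-2}=1, q_{-1}=0), until the denominator exceeds 21:
  i=0: a_0=7, p_0 = 7*1 + 0 = 7, q_0 = 7*0 + 1 = 1.
  i=1: a_1=1, p_1 = 1*7 + 1 = 8, q_1 = 1*1 + 0 = 1.
  i=2: a_2=2, p_2 = 2*8 + 7 = 23, q_2 = 2*1 + 1 = 3.
  i=3: a_3=1, p_3 = 1*23 + 8 = 31, q_3 = 1*3 + 1 = 4.
  i=4: a_4=8, p_4 = 8*31 + 23 = 271, q_4 = 8*4 + 3 = 35.
q_4 = 35 > 21, so the last convergent with denominator <= 21 is p_3/q_3 = 31/4.
The closest fraction with denominator <= 21 is either p_3/q_3 or the intermediate fraction (k*p_3 + p_2)/(k*q_3 + q_2) with the largest k >= 1 whose denominator stays <= 21; these approach x as k grows, and every other convergent or intermediate fraction in range is farther away.
Largest k: floor((21 - q_2)/q_3) = floor((21 - 3)/4) = 4.
That gives (4*31 + 23)/(4*4 + 3) = 147/19.
Compare the errors: |x - 31/4| = |1115*4 - 31*144|/(144*4) = 4/576, and |x - 147/19| = |1115*19 - 147*144|/(144*19) = 17/2736.
Cross-multiplying, 17*576 = 9792 < 10944 = 4*2736, so 17/2736 is smaller: the intermediate fraction 147/19 is closer to x than 31/4.

147/19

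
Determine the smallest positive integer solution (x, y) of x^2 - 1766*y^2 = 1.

(x, y) = (1765, 42)

First expand sqrt(1766) as a continued fraction. With x_i = (sqrt(1766) + m_i)/d_i and (m_0, d_0) = (0, 1): a_0 = floor(sqrt(1766)) = 42, since 42^2 = 1764 <= 1766 < 1849 = 43^2.
Iterate m_{i+1} = d_i*a_i - m_i, d_{i+1} = (1766 - m_{i+1}^2)/d_i, a_{i+1} = floor((a_0 + m_{i+1})/d_{i+1}):
  m_1 = 1*42 - 0 = 42, d_1 = (1766 - 42^2)/1 = 2/1 = 2, a_1 = floor((42 + 42)/2) = 42.
  m_2 = 2*42 - 42 = 42, d_2 = (1766 - 42^2)/2 = 2/2 = 1, a_2 = floor((42 + 42)/1) = 84.
  m_3 = 1*84 - 42 = 42, d_3 = (1766 - 42^2)/1 = 2/1 = 2: (m_3, d_3) = (m_1, d_1) = (42, 2), so from here the quotients repeat a_1, a_2; the period length is 2.
So sqrt(1766) = [42; (42, 84)] with period length k = 2.
k is even, so the fundamental solution of x^2 - 1766y^2 = 1 is (p_{k-1}, q_{k-1}) = (p_1, q_1); compute convergents through index 1.
Convergents (p_i = a_i*p_{i-1} + p_{i-2}, q_i = a_i*q_{i-1} + q_{i-2} with p_{-2}=0, p_{-1}=1, q_{-2}=1, q_{-1}=0):
  i=0: a_0=42, p_0 = 42*1 + 0 = 42, q_0 = 42*0 + 1 = 1.
  i=1: a_1=42, p_1 = 42*42 + 1 = 1765, q_1 = 42*1 + 0 = 42.
Check: 1765^2 - 1766*42^2 = 3115225 - 3115224 = 1, so (x, y) = (1765, 42) solves the equation, and by the theorem it is the least positive solution.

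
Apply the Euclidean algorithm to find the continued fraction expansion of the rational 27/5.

[5; 2, 2]

Run the Euclidean algorithm on 27 and 5; the successive quotients are the partial quotients a_0, a_1, ... (each step inverts the fractional part left over by the previous one):
  27 = 5*5 + 2, so a_0 = 5.
  5 = 2*2 + 1, so a_1 = 2.
  2 = 2*1 + 0, so a_2 = 2.
The remainder reaches 0 after 3 divisions, so the expansion has 3 partial quotients, read off in order.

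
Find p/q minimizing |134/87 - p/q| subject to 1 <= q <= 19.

20/13

Expand x = 134/87 as a continued fraction with the Euclidean algorithm:
  134 = 1*87 + 47, so a_0 = 1.
  87 = 1*47 + 40, so a_1 = 1.
  47 = 1*40 + 7, so a_2 = 1.
  40 = 5*7 + 5, so a_3 = 5.
  7 = 1*5 + 2, so a_4 = 1.
  5 = 2*2 + 1, so a_5 = 2.
  2 = 2*1 + 0, so a_6 = 2.
so x = [1; 1, 1, 5, 1, 2, 2].
Convergents (p_i = a_i*p_{i-1} + p_{i-2}, q_i = a_i*q_{i-1} + q_{i-2} with p_{-2}=0, p_{-1}=1, q_{-2}=1, q_{-1}=0), until the denominator exceeds 19:
  i=0: a_0=1, p_0 = 1*1 + 0 = 1, q_0 = 1*0 + 1 = 1.
  i=1: a_1=1, p_1 = 1*1 + 1 = 2, q_1 = 1*1 + 0 = 1.
  i=2: a_2=1, p_2 = 1*2 + 1 = 3, q_2 = 1*1 + 1 = 2.
  i=3: a_3=5, p_3 = 5*3 + 2 = 17, q_3 = 5*2 + 1 = 11.
  i=4: a_4=1, p_4 = 1*17 + 3 = 20, q_4 = 1*11 + 2 = 13.
  i=5: a_5=2, p_5 = 2*20 + 17 = 57, q_5 = 2*13 + 11 = 37.
q_5 = 37 > 19, so the last convergent with denominator <= 19 is p_4/q_4 = 20/13.
The closest fraction with denominator <= 19 is either p_4/q_4 or the intermediate fraction (k*p_4 + p_3)/(k*q_4 + q_3) with the largest k >= 1 whose denominator stays <= 19; these approach x as k grows, and every other convergent or intermediate fraction in range is farther away.
Largest k: floor((19 - q_3)/q_4) = floor((19 - 11)/13) = 0.
Since k = 0, no intermediate fraction beyond p_4/q_4 has denominator <= 19, so the convergent 20/13 is the closest (its error is |134*13 - 20*87|/(87*13) = 2/1131).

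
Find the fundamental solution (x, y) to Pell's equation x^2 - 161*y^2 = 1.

(x, y) = (11775, 928)

First expand sqrt(161) as a continued fraction. With x_i = (sqrt(161) + m_i)/d_i and (m_0, d_0) = (0, 1): a_0 = floor(sqrt(161)) = 12, since 12^2 = 144 <= 161 < 169 = 13^2.
Iterate m_{i+1} = d_i*a_i - m_i, d_{i+1} = (161 - m_{i+1}^2)/d_i, a_{i+1} = floor((a_0 + m_{i+1})/d_{i+1}):
  m_1 = 1*12 - 0 = 12, d_1 = (161 - 12^2)/1 = 17/1 = 17, a_1 = floor((12 + 12)/17) = 1.
  m_2 = 17*1 - 12 = 5, d_2 = (161 - 5^2)/17 = 136/17 = 8, a_2 = floor((12 + 5)/8) = 2.
  m_3 = 8*2 - 5 = 11, d_3 = (161 - 11^2)/8 = 40/8 = 5, a_3 = floor((12 + 11)/5) = 4.
  m_4 = 5*4 - 11 = 9, d_4 = (161 - 9^2)/5 = 80/5 = 16, a_4 = floor((12 + 9)/16) = 1.
  m_5 = 16*1 - 9 = 7, d_5 = (161 - 7^2)/16 = 112/16 = 7, a_5 = floor((12 + 7)/7) = 2.
  m_6 = 7*2 - 7 = 7, d_6 = (161 - 7^2)/7 = 112/7 = 16, a_6 = floor((12 + 7)/16) = 1.
  m_7 = 16*1 - 7 = 9, d_7 = (161 - 9^2)/16 = 80/16 = 5, a_7 = floor((12 + 9)/5) = 4.
  m_8 = 5*4 - 9 = 11, d_8 = (161 - 11^2)/5 = 40/5 = 8, a_8 = floor((12 + 11)/8) = 2.
  m_9 = 8*2 - 11 = 5, d_9 = (161 - 5^2)/8 = 136/8 = 17, a_9 = floor((12 + 5)/17) = 1.
  m_10 = 17*1 - 5 = 12, d_10 = (161 - 12^2)/17 = 17/17 = 1, a_10 = floor((12 + 12)/1) = 24.
  m_11 = 1*24 - 12 = 12, d_11 = (161 - 12^2)/1 = 17/1 = 17: (m_11, d_11) = (m_1, d_1) = (12, 17), so from here the quotients repeat a_1, ..., a_10; the period length is 10.
So sqrt(161) = [12; (1, 2, 4, 1, 2, 1, 4, 2, 1, 24)] with period length k = 10.
k is even, so the fundamental solution of x^2 - 161y^2 = 1 is (p_{k-1}, q_{k-1}) = (p_9, q_9); compute convergents through index 9.
Convergents (p_i = a_i*p_{i-1} + p_{i-2}, q_i = a_i*q_{i-1} + q_{i-2} with p_{-2}=0, p_{-1}=1, q_{-2}=1, q_{-1}=0):
  i=0: a_0=12, p_0 = 12*1 + 0 = 12, q_0 = 12*0 + 1 = 1.
  i=1: a_1=1, p_1 = 1*12 + 1 = 13, q_1 = 1*1 + 0 = 1.
  i=2: a_2=2, p_2 = 2*13 + 12 = 38, q_2 = 2*1 + 1 = 3.
  i=3: a_3=4, p_3 = 4*38 + 13 = 165, q_3 = 4*3 + 1 = 13.
  i=4: a_4=1, p_4 = 1*165 + 38 = 203, q_4 = 1*13 + 3 = 16.
  i=5: a_5=2, p_5 = 2*203 + 165 = 571, q_5 = 2*16 + 13 = 45.
  i=6: a_6=1, p_6 = 1*571 + 203 = 774, q_6 = 1*45 + 16 = 61.
  i=7: a_7=4, p_7 = 4*774 + 571 = 3667, q_7 = 4*61 + 45 = 289.
  i=8: a_8=2, p_8 = 2*3667 + 774 = 8108, q_8 = 2*289 + 61 = 639.
  i=9: a_9=1, p_9 = 1*8108 + 3667 = 11775, q_9 = 1*639 + 289 = 928.
Check: 11775^2 - 161*928^2 = 138650625 - 138650624 = 1, so (x, y) = (11775, 928) solves the equation, and by the theorem it is the least positive solution.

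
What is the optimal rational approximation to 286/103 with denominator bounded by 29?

25/9

Expand x = 286/103 as a continued fraction with the Euclidean algorithm:
  286 = 2*103 + 80, so a_0 = 2.
  103 = 1*80 + 23, so a_1 = 1.
  80 = 3*23 + 11, so a_2 = 3.
  23 = 2*11 + 1, so a_3 = 2.
  11 = 11*1 + 0, so a_4 = 11.
so x = [2; 1, 3, 2, 11].
Convergents (p_i = a_i*p_{i-1} + p_{i-2}, q_i = a_i*q_{i-1} + q_{i-2} with p_{-2}=0, p_{-1}=1, q_{-2}=1, q_{-1}=0), until the denominator exceeds 29:
  i=0: a_0=2, p_0 = 2*1 + 0 = 2, q_0 = 2*0 + 1 = 1.
  i=1: a_1=1, p_1 = 1*2 + 1 = 3, q_1 = 1*1 + 0 = 1.
  i=2: a_2=3, p_2 = 3*3 + 2 = 11, q_2 = 3*1 + 1 = 4.
  i=3: a_3=2, p_3 = 2*11 + 3 = 25, q_3 = 2*4 + 1 = 9.
  i=4: a_4=11, p_4 = 11*25 + 11 = 286, q_4 = 11*9 + 4 = 103.
q_4 = 103 > 29, so the last convergent with denominator <= 29 is p_3/q_3 = 25/9.
The closest fraction with denominator <= 29 is either p_3/q_3 or the intermediate fraction (k*p_3 + p_2)/(k*q_3 + q_2) with the largest k >= 1 whose denominator stays <= 29; these approach x as k grows, and every other convergent or intermediate fraction in range is farther away.
Largest k: floor((29 - q_2)/q_3) = floor((29 - 4)/9) = 2.
That gives (2*25 + 11)/(2*9 + 4) = 61/22.
Compare the errors: |x - 25/9| = |286*9 - 25*103|/(103*9) = 1/927, and |x - 61/22| = |286*22 - 61*103|/(103*22) = 9/2266.
Cross-multiplying, 1*2266 = 2266 < 8343 = 9*927, so 1/927 is smaller: the convergent 25/9 is closer to x than 61/22.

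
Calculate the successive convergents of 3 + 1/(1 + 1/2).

Using the convergent recurrence p_i = a_i*p_{i-1} + p_{i-2}, q_i = a_i*q_{i-1} + q_{i-2} with p_{-2}=0, p_{-1}=1, q_{-2}=1, q_{-1}=0:
  i=0: a_0=3, p_0 = 3*1 + 0 = 3, q_0 = 3*0 + 1 = 1.
  i=1: a_1=1, p_1 = 1*3 + 1 = 4, q_1 = 1*1 + 0 = 1.
  i=2: a_2=2, p_2 = 2*4 + 3 = 11, q_2 = 2*1 + 1 = 3.

3/1, 4/1, 11/3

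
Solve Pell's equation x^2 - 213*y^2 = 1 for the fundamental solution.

First expand sqrt(213) as a continued fraction. With x_i = (sqrt(213) + m_i)/d_i and (m_0, d_0) = (0, 1): a_0 = floor(sqrt(213)) = 14, since 14^2 = 196 <= 213 < 225 = 15^2.
Iterate m_{i+1} = d_i*a_i - m_i, d_{i+1} = (213 - m_{i+1}^2)/d_i, a_{i+1} = floor((a_0 + m_{i+1})/d_{i+1}):
  m_1 = 1*14 - 0 = 14, d_1 = (213 - 14^2)/1 = 17/1 = 17, a_1 = floor((14 + 14)/17) = 1.
  m_2 = 17*1 - 14 = 3, d_2 = (213 - 3^2)/17 = 204/17 = 12, a_2 = floor((14 + 3)/12) = 1.
  m_3 = 12*1 - 3 = 9, d_3 = (213 - 9^2)/12 = 132/12 = 11, a_3 = floor((14 + 9)/11) = 2.
  m_4 = 11*2 - 9 = 13, d_4 = (213 - 13^2)/11 = 44/11 = 4, a_4 = floor((14 + 13)/4) = 6.
  m_5 = 4*6 - 13 = 11, d_5 = (213 - 11^2)/4 = 92/4 = 23, a_5 = floor((14 + 11)/23) = 1.
  m_6 = 23*1 - 11 = 12, d_6 = (213 - 12^2)/23 = 69/23 = 3, a_6 = floor((14 + 12)/3) = 8.
  m_7 = 3*8 - 12 = 12, d_7 = (213 - 12^2)/3 = 69/3 = 23, a_7 = floor((14 + 12)/23) = 1.
  m_8 = 23*1 - 12 = 11, d_8 = (213 - 11^2)/23 = 92/23 = 4, a_8 = floor((14 + 11)/4) = 6.
  m_9 = 4*6 - 11 = 13, d_9 = (213 - 13^2)/4 = 44/4 = 11, a_9 = floor((14 + 13)/11) = 2.
  m_10 = 11*2 - 13 = 9, d_10 = (213 - 9^2)/11 = 132/11 = 12, a_10 = floor((14 + 9)/12) = 1.
  m_11 = 12*1 - 9 = 3, d_11 = (213 - 3^2)/12 = 204/12 = 17, a_11 = floor((14 + 3)/17) = 1.
  m_12 = 17*1 - 3 = 14, d_12 = (213 - 14^2)/17 = 17/17 = 1, a_12 = floor((14 + 14)/1) = 28.
  m_13 = 1*28 - 14 = 14, d_13 = (213 - 14^2)/1 = 17/1 = 17: (m_13, d_13) = (m_1, d_1) = (14, 17), so from here the quotients repeat a_1, ..., a_12; the period length is 12.
So sqrt(213) = [14; (1, 1, 2, 6, 1, 8, 1, 6, 2, 1, 1, 28)] with period length k = 12.
k is even, so the fundamental solution of x^2 - 213y^2 = 1 is (p_{k-1}, q_{k-1}) = (p_11, q_11); compute convergents through index 11.
Convergents (p_i = a_i*p_{i-1} + p_{i-2}, q_i = a_i*q_{i-1} + q_{i-2} with p_{-2}=0, p_{-1}=1, q_{-2}=1, q_{-1}=0):
  i=0: a_0=14, p_0 = 14*1 + 0 = 14, q_0 = 14*0 + 1 = 1.
  i=1: a_1=1, p_1 = 1*14 + 1 = 15, q_1 = 1*1 + 0 = 1.
  i=2: a_2=1, p_2 = 1*15 + 14 = 29, q_2 = 1*1 + 1 = 2.
  i=3: a_3=2, p_3 = 2*29 + 15 = 73, q_3 = 2*2 + 1 = 5.
  i=4: a_4=6, p_4 = 6*73 + 29 = 467, q_4 = 6*5 + 2 = 32.
  i=5: a_5=1, p_5 = 1*467 + 73 = 540, q_5 = 1*32 + 5 = 37.
  i=6: a_6=8, p_6 = 8*540 + 467 = 4787, q_6 = 8*37 + 32 = 328.
  i=7: a_7=1, p_7 = 1*4787 + 540 = 5327, q_7 = 1*328 + 37 = 365.
  i=8: a_8=6, p_8 = 6*5327 + 4787 = 36749, q_8 = 6*365 + 328 = 2518.
  i=9: a_9=2, p_9 = 2*36749 + 5327 = 78825, q_9 = 2*2518 + 365 = 5401.
  i=10: a_10=1, p_10 = 1*78825 + 36749 = 115574, q_10 = 1*5401 + 2518 = 7919.
  i=11: a_11=1, p_11 = 1*115574 + 78825 = 194399, q_11 = 1*7919 + 5401 = 13320.
Check: 194399^2 - 213*13320^2 = 37790971201 - 37790971200 = 1, so (x, y) = (194399, 13320) solves the equation, and by the theorem it is the least positive solution.

(x, y) = (194399, 13320)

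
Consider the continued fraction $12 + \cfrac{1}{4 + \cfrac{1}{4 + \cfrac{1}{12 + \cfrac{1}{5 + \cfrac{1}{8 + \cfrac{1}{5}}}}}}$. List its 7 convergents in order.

Using the convergent recurrence p_i = a_i*p_{i-1} + p_{i-2}, q_i = a_i*q_{i-1} + q_{i-2} with p_{-2}=0, p_{-1}=1, q_{-2}=1, q_{-1}=0:
  i=0: a_0=12, p_0 = 12*1 + 0 = 12, q_0 = 12*0 + 1 = 1.
  i=1: a_1=4, p_1 = 4*12 + 1 = 49, q_1 = 4*1 + 0 = 4.
  i=2: a_2=4, p_2 = 4*49 + 12 = 208, q_2 = 4*4 + 1 = 17.
  i=3: a_3=12, p_3 = 12*208 + 49 = 2545, q_3 = 12*17 + 4 = 208.
  i=4: a_4=5, p_4 = 5*2545 + 208 = 12933, q_4 = 5*208 + 17 = 1057.
  i=5: a_5=8, p_5 = 8*12933 + 2545 = 106009, q_5 = 8*1057 + 208 = 8664.
  i=6: a_6=5, p_6 = 5*106009 + 12933 = 542978, q_6 = 5*8664 + 1057 = 44377.

12/1, 49/4, 208/17, 2545/208, 12933/1057, 106009/8664, 542978/44377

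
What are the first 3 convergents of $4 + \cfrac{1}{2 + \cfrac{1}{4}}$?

4/1, 9/2, 40/9

Using the convergent recurrence p_i = a_i*p_{i-1} + p_{i-2}, q_i = a_i*q_{i-1} + q_{i-2} with p_{-2}=0, p_{-1}=1, q_{-2}=1, q_{-1}=0:
  i=0: a_0=4, p_0 = 4*1 + 0 = 4, q_0 = 4*0 + 1 = 1.
  i=1: a_1=2, p_1 = 2*4 + 1 = 9, q_1 = 2*1 + 0 = 2.
  i=2: a_2=4, p_2 = 4*9 + 4 = 40, q_2 = 4*2 + 1 = 9.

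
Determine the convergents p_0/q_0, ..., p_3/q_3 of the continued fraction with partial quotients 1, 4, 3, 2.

1/1, 5/4, 16/13, 37/30

Using the convergent recurrence p_i = a_i*p_{i-1} + p_{i-2}, q_i = a_i*q_{i-1} + q_{i-2} with p_{-2}=0, p_{-1}=1, q_{-2}=1, q_{-1}=0:
  i=0: a_0=1, p_0 = 1*1 + 0 = 1, q_0 = 1*0 + 1 = 1.
  i=1: a_1=4, p_1 = 4*1 + 1 = 5, q_1 = 4*1 + 0 = 4.
  i=2: a_2=3, p_2 = 3*5 + 1 = 16, q_2 = 3*4 + 1 = 13.
  i=3: a_3=2, p_3 = 2*16 + 5 = 37, q_3 = 2*13 + 4 = 30.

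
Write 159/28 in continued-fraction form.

Run the Euclidean algorithm on 159 and 28; the successive quotients are the partial quotients a_0, a_1, ... (each step inverts the fractional part left over by the previous one):
  159 = 5*28 + 19, so a_0 = 5.
  28 = 1*19 + 9, so a_1 = 1.
  19 = 2*9 + 1, so a_2 = 2.
  9 = 9*1 + 0, so a_3 = 9.
The remainder reaches 0 after 4 divisions, so the expansion has 4 partial quotients, read off in order.

[5; 1, 2, 9]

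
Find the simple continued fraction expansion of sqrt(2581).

[50; (1, 4, 11, 11, 4, 1, 100)]

Write x_i = (sqrt(2581) + m_i)/d_i with (m_0, d_0) = (0, 1). a_0 = floor(sqrt(2581)) = 50, since 50^2 = 2500 <= 2581 < 2601 = 51^2.
Iterate m_{i+1} = d_i*a_i - m_i, d_{i+1} = (2581 - m_{i+1}^2)/d_i, a_{i+1} = floor((a_0 + m_{i+1})/d_{i+1}):
  m_1 = 1*50 - 0 = 50, d_1 = (2581 - 50^2)/1 = 81/1 = 81, a_1 = floor((50 + 50)/81) = 1.
  m_2 = 81*1 - 50 = 31, d_2 = (2581 - 31^2)/81 = 1620/81 = 20, a_2 = floor((50 + 31)/20) = 4.
  m_3 = 20*4 - 31 = 49, d_3 = (2581 - 49^2)/20 = 180/20 = 9, a_3 = floor((50 + 49)/9) = 11.
  m_4 = 9*11 - 49 = 50, d_4 = (2581 - 50^2)/9 = 81/9 = 9, a_4 = floor((50 + 50)/9) = 11.
  m_5 = 9*11 - 50 = 49, d_5 = (2581 - 49^2)/9 = 180/9 = 20, a_5 = floor((50 + 49)/20) = 4.
  m_6 = 20*4 - 49 = 31, d_6 = (2581 - 31^2)/20 = 1620/20 = 81, a_6 = floor((50 + 31)/81) = 1.
  m_7 = 81*1 - 31 = 50, d_7 = (2581 - 50^2)/81 = 81/81 = 1, a_7 = floor((50 + 50)/1) = 100.
  m_8 = 1*100 - 50 = 50, d_8 = (2581 - 50^2)/1 = 81/1 = 81: (m_8, d_8) = (m_1, d_1) = (50, 81), so from here the quotients repeat a_1, ..., a_7; the period length is 7.
Hence the expansion of sqrt(2581) is a_0 = 50 followed by the repeating block 1, 4, 11, 11, 4, 1, 100 (period 7).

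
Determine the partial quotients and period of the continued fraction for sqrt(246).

Write x_i = (sqrt(246) + m_i)/d_i with (m_0, d_0) = (0, 1). a_0 = floor(sqrt(246)) = 15, since 15^2 = 225 <= 246 < 256 = 16^2.
Iterate m_{i+1} = d_i*a_i - m_i, d_{i+1} = (246 - m_{i+1}^2)/d_i, a_{i+1} = floor((a_0 + m_{i+1})/d_{i+1}):
  m_1 = 1*15 - 0 = 15, d_1 = (246 - 15^2)/1 = 21/1 = 21, a_1 = floor((15 + 15)/21) = 1.
  m_2 = 21*1 - 15 = 6, d_2 = (246 - 6^2)/21 = 210/21 = 10, a_2 = floor((15 + 6)/10) = 2.
  m_3 = 10*2 - 6 = 14, d_3 = (246 - 14^2)/10 = 50/10 = 5, a_3 = floor((15 + 14)/5) = 5.
  m_4 = 5*5 - 14 = 11, d_4 = (246 - 11^2)/5 = 125/5 = 25, a_4 = floor((15 + 11)/25) = 1.
  m_5 = 25*1 - 11 = 14, d_5 = (246 - 14^2)/25 = 50/25 = 2, a_5 = floor((15 + 14)/2) = 14.
  m_6 = 2*14 - 14 = 14, d_6 = (246 - 14^2)/2 = 50/2 = 25, a_6 = floor((15 + 14)/25) = 1.
  m_7 = 25*1 - 14 = 11, d_7 = (246 - 11^2)/25 = 125/25 = 5, a_7 = floor((15 + 11)/5) = 5.
  m_8 = 5*5 - 11 = 14, d_8 = (246 - 14^2)/5 = 50/5 = 10, a_8 = floor((15 + 14)/10) = 2.
  m_9 = 10*2 - 14 = 6, d_9 = (246 - 6^2)/10 = 210/10 = 21, a_9 = floor((15 + 6)/21) = 1.
  m_10 = 21*1 - 6 = 15, d_10 = (246 - 15^2)/21 = 21/21 = 1, a_10 = floor((15 + 15)/1) = 30.
  m_11 = 1*30 - 15 = 15, d_11 = (246 - 15^2)/1 = 21/1 = 21: (m_11, d_11) = (m_1, d_1) = (15, 21), so from here the quotients repeat a_1, ..., a_10; the period length is 10.
Hence the expansion of sqrt(246) is a_0 = 15 followed by the repeating block 1, 2, 5, 1, 14, 1, 5, 2, 1, 30 (period 10).

[15; (1, 2, 5, 1, 14, 1, 5, 2, 1, 30)]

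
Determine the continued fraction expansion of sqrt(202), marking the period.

Write x_i = (sqrt(202) + m_i)/d_i with (m_0, d_0) = (0, 1). a_0 = floor(sqrt(202)) = 14, since 14^2 = 196 <= 202 < 225 = 15^2.
Iterate m_{i+1} = d_i*a_i - m_i, d_{i+1} = (202 - m_{i+1}^2)/d_i, a_{i+1} = floor((a_0 + m_{i+1})/d_{i+1}):
  m_1 = 1*14 - 0 = 14, d_1 = (202 - 14^2)/1 = 6/1 = 6, a_1 = floor((14 + 14)/6) = 4.
  m_2 = 6*4 - 14 = 10, d_2 = (202 - 10^2)/6 = 102/6 = 17, a_2 = floor((14 + 10)/17) = 1.
  m_3 = 17*1 - 10 = 7, d_3 = (202 - 7^2)/17 = 153/17 = 9, a_3 = floor((14 + 7)/9) = 2.
  m_4 = 9*2 - 7 = 11, d_4 = (202 - 11^2)/9 = 81/9 = 9, a_4 = floor((14 + 11)/9) = 2.
  m_5 = 9*2 - 11 = 7, d_5 = (202 - 7^2)/9 = 153/9 = 17, a_5 = floor((14 + 7)/17) = 1.
  m_6 = 17*1 - 7 = 10, d_6 = (202 - 10^2)/17 = 102/17 = 6, a_6 = floor((14 + 10)/6) = 4.
  m_7 = 6*4 - 10 = 14, d_7 = (202 - 14^2)/6 = 6/6 = 1, a_7 = floor((14 + 14)/1) = 28.
  m_8 = 1*28 - 14 = 14, d_8 = (202 - 14^2)/1 = 6/1 = 6: (m_8, d_8) = (m_1, d_1) = (14, 6), so from here the quotients repeat a_1, ..., a_7; the period length is 7.
Hence the expansion of sqrt(202) is a_0 = 14 followed by the repeating block 4, 1, 2, 2, 1, 4, 28 (period 7).

[14; (4, 1, 2, 2, 1, 4, 28)]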